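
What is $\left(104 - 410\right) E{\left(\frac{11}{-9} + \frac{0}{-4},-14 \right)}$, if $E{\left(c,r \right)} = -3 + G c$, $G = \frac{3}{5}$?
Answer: $\frac{5712}{5} \approx 1142.4$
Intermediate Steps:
$G = \frac{3}{5}$ ($G = 3 \cdot \frac{1}{5} = \frac{3}{5} \approx 0.6$)
$E{\left(c,r \right)} = -3 + \frac{3 c}{5}$
$\left(104 - 410\right) E{\left(\frac{11}{-9} + \frac{0}{-4},-14 \right)} = \left(104 - 410\right) \left(-3 + \frac{3 \left(\frac{11}{-9} + \frac{0}{-4}\right)}{5}\right) = - 306 \left(-3 + \frac{3 \left(11 \left(- \frac{1}{9}\right) + 0 \left(- \frac{1}{4}\right)\right)}{5}\right) = - 306 \left(-3 + \frac{3 \left(- \frac{11}{9} + 0\right)}{5}\right) = - 306 \left(-3 + \frac{3}{5} \left(- \frac{11}{9}\right)\right) = - 306 \left(-3 - \frac{11}{15}\right) = \left(-306\right) \left(- \frac{56}{15}\right) = \frac{5712}{5}$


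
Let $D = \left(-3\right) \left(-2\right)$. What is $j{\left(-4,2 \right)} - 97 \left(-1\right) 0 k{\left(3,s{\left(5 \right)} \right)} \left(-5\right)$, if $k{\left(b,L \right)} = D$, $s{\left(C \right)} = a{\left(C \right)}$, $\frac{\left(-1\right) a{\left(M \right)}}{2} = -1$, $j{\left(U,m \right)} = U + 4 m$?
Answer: $4$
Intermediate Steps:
$a{\left(M \right)} = 2$ ($a{\left(M \right)} = \left(-2\right) \left(-1\right) = 2$)
$s{\left(C \right)} = 2$
$D = 6$
$k{\left(b,L \right)} = 6$
$j{\left(-4,2 \right)} - 97 \left(-1\right) 0 k{\left(3,s{\left(5 \right)} \right)} \left(-5\right) = \left(-4 + 4 \cdot 2\right) - 97 \left(-1\right) 0 \cdot 6 \left(-5\right) = \left(-4 + 8\right) - 97 \cdot 0 \cdot 6 \left(-5\right) = 4 - 97 \cdot 0 \left(-5\right) = 4 - 0 = 4 + 0 = 4$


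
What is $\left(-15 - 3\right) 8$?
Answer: $-144$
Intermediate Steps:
$\left(-15 - 3\right) 8 = \left(-18\right) 8 = -144$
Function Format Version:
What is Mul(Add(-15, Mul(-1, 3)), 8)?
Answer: -144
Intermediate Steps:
Mul(Add(-15, Mul(-1, 3)), 8) = Mul(Add(-15, -3), 8) = Mul(-18, 8) = -144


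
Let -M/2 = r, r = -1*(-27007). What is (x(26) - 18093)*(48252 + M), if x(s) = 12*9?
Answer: 103629570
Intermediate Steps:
x(s) = 108
r = 27007
M = -54014 (M = -2*27007 = -54014)
(x(26) - 18093)*(48252 + M) = (108 - 18093)*(48252 - 54014) = -17985*(-5762) = 103629570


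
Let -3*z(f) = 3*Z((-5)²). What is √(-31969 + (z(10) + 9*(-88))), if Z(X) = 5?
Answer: I*√32766 ≈ 181.01*I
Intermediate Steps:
z(f) = -5
√(-31969 + (z(10) + 9*(-88))) = √(-31969 + (-5 + 9*(-88))) = √(-31969 + (-5 - 792)) = √(-31969 - 797) = √(-32766) = I*√32766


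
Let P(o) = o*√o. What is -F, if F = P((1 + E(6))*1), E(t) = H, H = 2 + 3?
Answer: -6*√6 ≈ -14.697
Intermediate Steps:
H = 5
E(t) = 5
P(o) = o^(3/2)
F = 6*√6 (F = ((1 + 5)*1)^(3/2) = (6*1)^(3/2) = 6^(3/2) = 6*√6 ≈ 14.697)
-F = -6*√6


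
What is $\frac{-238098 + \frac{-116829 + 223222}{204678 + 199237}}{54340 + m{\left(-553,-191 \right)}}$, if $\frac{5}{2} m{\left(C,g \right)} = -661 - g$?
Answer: $- \frac{13738749611}{3124686440} \approx -4.3968$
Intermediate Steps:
$m{\left(C,g \right)} = - \frac{1322}{5} - \frac{2 g}{5}$ ($m{\left(C,g \right)} = \frac{2 \left(-661 - g\right)}{5} = - \frac{1322}{5} - \frac{2 g}{5}$)
$\frac{-238098 + \frac{-116829 + 223222}{204678 + 199237}}{54340 + m{\left(-553,-191 \right)}} = \frac{-238098 + \frac{-116829 + 223222}{204678 + 199237}}{54340 - 188} = \frac{-238098 + \frac{106393}{403915}}{54340 + \left(- \frac{1322}{5} + \frac{382}{5}\right)} = \frac{-238098 + 106393 \cdot \frac{1}{403915}}{54340 - 188} = \frac{-238098 + \frac{106393}{403915}}{54152} = \left(- \frac{96171247277}{403915}\right) \frac{1}{54152} = - \frac{13738749611}{3124686440}$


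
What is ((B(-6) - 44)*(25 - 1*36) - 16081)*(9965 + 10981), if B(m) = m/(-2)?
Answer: -327385980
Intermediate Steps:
B(m) = -m/2 (B(m) = m*(-½) = -m/2)
((B(-6) - 44)*(25 - 1*36) - 16081)*(9965 + 10981) = ((-½*(-6) - 44)*(25 - 1*36) - 16081)*(9965 + 10981) = ((3 - 44)*(25 - 36) - 16081)*20946 = (-41*(-11) - 16081)*20946 = (451 - 16081)*20946 = -15630*20946 = -327385980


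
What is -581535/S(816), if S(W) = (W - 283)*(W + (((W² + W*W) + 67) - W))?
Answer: -581535/709838207 ≈ -0.00081925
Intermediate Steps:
S(W) = (-283 + W)*(67 + 2*W²) (S(W) = (-283 + W)*(W + (((W² + W²) + 67) - W)) = (-283 + W)*(W + ((2*W² + 67) - W)) = (-283 + W)*(W + ((67 + 2*W²) - W)) = (-283 + W)*(W + (67 - W + 2*W²)) = (-283 + W)*(67 + 2*W²))
-581535/S(816) = -581535/(-18961 - 566*816² + 2*816³ + 67*816) = -581535/(-18961 - 566*665856 + 2*543338496 + 54672) = -581535/(-18961 - 376874496 + 1086676992 + 54672) = -581535/709838207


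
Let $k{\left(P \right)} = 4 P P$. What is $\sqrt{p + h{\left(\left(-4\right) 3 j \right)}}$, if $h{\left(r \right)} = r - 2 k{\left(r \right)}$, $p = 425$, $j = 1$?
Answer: $i \sqrt{739} \approx 27.185 i$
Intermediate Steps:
$k{\left(P \right)} = 4 P^{2}$
$h{\left(r \right)} = r - 8 r^{2}$ ($h{\left(r \right)} = r - 2 \cdot 4 r^{2} = r - 8 r^{2}$)
$\sqrt{p + h{\left(\left(-4\right) 3 j \right)}} = \sqrt{425 + \left(-4\right) 3 \cdot 1 \left(1 - 8 \left(-4\right) 3 \cdot 1\right)} = \sqrt{425 + \left(-12\right) 1 \left(1 - 8 \left(\left(-12\right) 1\right)\right)} = \sqrt{425 - 12 \left(1 - -96\right)} = \sqrt{425 - 12 \left(1 + 96\right)} = \sqrt{425 - 1164} = \sqrt{-739} = i \sqrt{739}$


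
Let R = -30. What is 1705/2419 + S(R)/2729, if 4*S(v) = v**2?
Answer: 5197220/6601451 ≈ 0.78728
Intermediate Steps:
S(v) = v**2/4
1705/2419 + S(R)/2729 = 1705/2419 + ((1/4)*(-30)**2)/2729 = 1705*(1/2419) + ((1/4)*900)*(1/2729) = 1705/2419 + 225*(1/2729) = 1705/2419 + 225/2729 = 5197220/6601451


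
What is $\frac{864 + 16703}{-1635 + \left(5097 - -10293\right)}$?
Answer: $\frac{17567}{13755} \approx 1.2771$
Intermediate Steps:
$\frac{864 + 16703}{-1635 + \left(5097 - -10293\right)} = \frac{17567}{-1635 + \left(5097 + 10293\right)} = \frac{17567}{-1635 + 15390} = \frac{17567}{13755}$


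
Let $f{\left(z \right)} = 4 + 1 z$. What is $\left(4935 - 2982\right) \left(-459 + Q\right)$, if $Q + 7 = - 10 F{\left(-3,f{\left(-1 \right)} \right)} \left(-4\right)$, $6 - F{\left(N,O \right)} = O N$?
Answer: $261702$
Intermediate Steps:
$f{\left(z \right)} = 4 + z$
$F{\left(N,O \right)} = 6 - N O$ ($F{\left(N,O \right)} = 6 - O N = 6 - N O$)
$Q = 593$ ($Q = -7 + - 10 \left(6 - - 3 \left(4 - 1\right)\right) \left(-4\right) = -7 + - 10 \left(6 - \left(-3\right) 3\right) \left(-4\right) = -7 + - 10 \left(6 + 9\right) \left(-4\right) = -7 + \left(-10\right) 15 \left(-4\right) = -7 - -600 = -7 + 600 = 593$)
$\left(4935 - 2982\right) \left(-459 + Q\right) = \left(4935 - 2982\right) \left(-459 + 593\right) = 1953 \cdot 134 = 261702$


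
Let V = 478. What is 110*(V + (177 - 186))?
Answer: 51590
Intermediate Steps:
110*(V + (177 - 186)) = 110*(478 + (177 - 186)) = 110*(478 - 9) = 110*469 = 51590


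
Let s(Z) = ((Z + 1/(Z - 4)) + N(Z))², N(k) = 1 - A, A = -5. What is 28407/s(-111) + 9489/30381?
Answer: 4265797018513/1476818141552 ≈ 2.8885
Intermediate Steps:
N(k) = 6 (N(k) = 1 - 1*(-5) = 1 + 5 = 6)
s(Z) = (6 + Z + 1/(-4 + Z))² (s(Z) = ((Z + 1/(Z - 4)) + 6)² = ((Z + 1/(-4 + Z)) + 6)² = (6 + Z + 1/(-4 + Z))²)
28407/s(-111) + 9489/30381 = 28407/(((-23 + (-111)² + 2*(-111))²/(-4 - 111)²)) + 9489/30381 = 28407/(((-23 + 12321 - 222)²/(-115)²)) + 9489*(1/30381) = 28407/(((1/13225)*12076²)) + 3163/10127 = 28407/(((1/13225)*145829776)) + 3163/10127 = 28407/(145829776/13225) + 3163/10127 = 28407*(13225/145829776) + 3163/10127 = 375682575/145829776 + 3163/10127 = 4265797018513/1476818141552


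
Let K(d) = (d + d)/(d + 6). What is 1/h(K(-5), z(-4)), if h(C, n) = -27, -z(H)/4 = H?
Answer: -1/27 ≈ -0.037037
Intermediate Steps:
K(d) = 2*d/(6 + d) (K(d) = (2*d)/(6 + d) = 2*d/(6 + d))
z(H) = -4*H
1/h(K(-5), z(-4)) = 1/(-27) = -1/27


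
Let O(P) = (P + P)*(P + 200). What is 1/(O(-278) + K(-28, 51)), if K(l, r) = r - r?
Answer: 1/43368 ≈ 2.3058e-5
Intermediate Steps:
K(l, r) = 0
O(P) = 2*P*(200 + P) (O(P) = (2*P)*(200 + P) = 2*P*(200 + P))
1/(O(-278) + K(-28, 51)) = 1/(2*(-278)*(200 - 278) + 0) = 1/(2*(-278)*(-78) + 0) = 1/(43368 + 0) = 1/43368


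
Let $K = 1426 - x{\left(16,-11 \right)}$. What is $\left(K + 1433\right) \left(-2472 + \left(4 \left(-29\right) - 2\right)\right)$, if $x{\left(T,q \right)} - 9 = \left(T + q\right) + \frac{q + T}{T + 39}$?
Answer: $- \frac{81051460}{11} \approx -7.3683 \cdot 10^{6}$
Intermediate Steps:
$x{\left(T,q \right)} = 9 + T + q + \frac{T + q}{39 + T}$ ($x{\left(T,q \right)} = 9 + \left(\left(T + q\right) + \frac{q + T}{T + 39}\right) = 9 + \left(\left(T + q\right) + \frac{T + q}{39 + T}\right) = 9 + \left(T + q + \frac{T + q}{39 + T}\right) = 9 + T + q + \frac{T + q}{39 + T}$)
$K = \frac{15531}{11}$ ($K = 1426 - \frac{351 + 16^{2} + 40 \left(-11\right) + 49 \cdot 16 + 16 \left(-11\right)}{39 + 16} = 1426 - \frac{351 + 256 - 440 + 784 - 176}{55} = 1426 - \frac{1}{55} \cdot 775 = 1426 - \frac{155}{11} = \frac{15531}{11} \approx 1411.9$)
$\left(K + 1433\right) \left(-2472 + \left(4 \left(-29\right) - 2\right)\right) = \left(\frac{15531}{11} + 1433\right) \left(-2472 + \left(4 \left(-29\right) - 2\right)\right) = \frac{31294 \left(-2472 - 118\right)}{11} = \frac{31294}{11} \left(-2590\right) = - \frac{81051460}{11}$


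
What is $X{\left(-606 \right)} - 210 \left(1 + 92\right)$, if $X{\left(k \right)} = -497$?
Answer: $-20027$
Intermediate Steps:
$X{\left(-606 \right)} - 210 \left(1 + 92\right) = -497 - 210 \left(1 + 92\right) = -497 - 19530 = -20027$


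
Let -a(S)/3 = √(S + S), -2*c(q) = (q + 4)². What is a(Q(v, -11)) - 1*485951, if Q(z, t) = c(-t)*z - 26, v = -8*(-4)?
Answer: -485951 - 42*I*√37 ≈ -4.8595e+5 - 255.48*I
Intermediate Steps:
v = 32
c(q) = -(4 + q)²/2 (c(q) = -(q + 4)²/2 = -(4 + q)²/2)
Q(z, t) = -26 - z*(4 - t)²/2 (Q(z, t) = (-(4 - t)²/2)*z - 26 = -z*(4 - t)²/2 - 26 = -26 - z*(4 - t)²/2)
a(S) = -3*√2*√S (a(S) = -3*√(S + S) = -3*√2*√S)
a(Q(v, -11)) - 1*485951 = -3*√2*√(-26 - ½*32*(-4 - 11)²) - 1*485951 = -3*√2*√(-26 - ½*32*(-15)²) - 485951 = -3*√2*√(-26 - ½*32*225) - 485951 = -3*√2*√(-26 - 3600) - 485951 = -3*√2*√(-3626) - 485951 = -3*√2*7*I*√74 - 485951 = -42*I*√37 - 485951 = -485951 - 42*I*√37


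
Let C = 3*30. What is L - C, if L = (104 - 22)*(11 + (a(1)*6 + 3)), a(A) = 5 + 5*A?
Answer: 5978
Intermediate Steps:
C = 90
L = 6068 (L = (104 - 22)*(11 + ((5 + 5*1)*6 + 3)) = 82*(11 + ((5 + 5)*6 + 3)) = 82*(11 + (10*6 + 3)) = 82*(11 + (60 + 3)) = 82*(11 + 63) = 82*74 = 6068)
L - C = 6068 - 1*90 = 6068 - 90 = 5978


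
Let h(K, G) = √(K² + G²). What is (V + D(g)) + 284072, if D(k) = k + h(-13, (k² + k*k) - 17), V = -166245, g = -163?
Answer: 117664 + √2821840810 ≈ 1.7079e+5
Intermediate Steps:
h(K, G) = √(G² + K²)
D(k) = k + √(169 + (-17 + 2*k²)²) (D(k) = k + √(((k² + k*k) - 17)² + (-13)²) = k + √(((k² + k²) - 17)² + 169) = k + √((2*k² - 17)² + 169) = k + √((-17 + 2*k²)² + 169) = k + √(169 + (-17 + 2*k²)²))
(V + D(g)) + 284072 = (-166245 + (-163 + √(169 + (-17 + 2*(-163)²)²))) + 284072 = (-166245 + (-163 + √(169 + (-17 + 2*26569)²))) + 284072 = (-166245 + (-163 + √(169 + (-17 + 53138)²))) + 284072 = (-166245 + (-163 + √(169 + 53121²))) + 284072 = (-166245 + (-163 + √(169 + 2821840641))) + 284072 = (-166245 + (-163 + √2821840810)) + 284072 = (-166408 + √2821840810) + 284072 = 117664 + √2821840810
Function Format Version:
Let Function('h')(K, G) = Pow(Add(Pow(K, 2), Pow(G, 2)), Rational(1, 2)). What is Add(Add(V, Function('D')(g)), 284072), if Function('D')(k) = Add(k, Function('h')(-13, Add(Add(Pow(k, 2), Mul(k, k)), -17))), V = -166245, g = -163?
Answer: Add(117664, Pow(2821840810, Rational(1, 2))) ≈ 1.7079e+5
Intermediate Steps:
Function('h')(K, G) = Pow(Add(Pow(G, 2), Pow(K, 2)), Rational(1, 2))
Function('D')(k) = Add(k, Pow(Add(169, Pow(Add(-17, Mul(2, Pow(k, 2))), 2)), Rational(1, 2))) (Function('D')(k) = Add(k, Pow(Add(Pow(Add(Add(Pow(k, 2), Mul(k, k)), -17), 2), Pow(-13, 2)), Rational(1, 2))) = Add(k, Pow(Add(Pow(Add(Add(Pow(k, 2), Pow(k, 2)), -17), 2), 169), Rational(1, 2))) = Add(k, Pow(Add(Pow(Add(Mul(2, Pow(k, 2)), -17), 2), 169), Rational(1, 2))) = Add(k, Pow(Add(Pow(Add(-17, Mul(2, Pow(k, 2))), 2), 169), Rational(1, 2))) = Add(k, Pow(Add(169, Pow(Add(-17, Mul(2, Pow(k, 2))), 2)), Rational(1, 2))))
Add(Add(V, Function('D')(g)), 284072) = Add(Add(-166245, Add(-163, Pow(Add(169, Pow(Add(-17, Mul(2, Pow(-163, 2))), 2)), Rational(1, 2)))), 284072) = Add(Add(-166245, Add(-163, Pow(Add(169, Pow(Add(-17, Mul(2, 26569)), 2)), Rational(1, 2)))), 284072) = Add(Add(-166245, Add(-163, Pow(Add(169, Pow(Add(-17, 53138), 2)), Rational(1, 2)))), 284072) = Add(Add(-166245, Add(-163, Pow(Add(169, Pow(53121, 2)), Rational(1, 2)))), 284072) = Add(Add(-166245, Add(-163, Pow(Add(169, 2821840641), Rational(1, 2)))), 284072) = Add(Add(-166245, Add(-163, Pow(2821840810, Rational(1, 2)))), 284072) = Add(Add(-166408, Pow(2821840810, Rational(1, 2))), 284072) = Add(117664, Pow(2821840810, Rational(1, 2)))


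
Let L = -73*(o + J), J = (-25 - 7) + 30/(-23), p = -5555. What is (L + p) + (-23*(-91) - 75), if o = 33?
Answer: -80840/23 ≈ -3514.8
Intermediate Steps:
J = -766/23 (J = -32 + 30*(-1/23) = -32 - 30/23 = -766/23 ≈ -33.304)
L = 511/23 (L = -73*(33 - 766/23) = -73*(-7/23) = 511/23 ≈ 22.217)
(L + p) + (-23*(-91) - 75) = (511/23 - 5555) + (-23*(-91) - 75) = -127254/23 + (2093 - 75) = -127254/23 + 2018 = -80840/23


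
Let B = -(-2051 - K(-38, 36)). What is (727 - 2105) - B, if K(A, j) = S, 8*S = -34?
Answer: -13699/4 ≈ -3424.8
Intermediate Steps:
S = -17/4 (S = (⅛)*(-34) = -17/4 ≈ -4.2500)
K(A, j) = -17/4
B = 8187/4 (B = -(-2051 - 1*(-17/4)) = -(-2051 + 17/4) = -1*(-8187/4) = 8187/4 ≈ 2046.8)
(727 - 2105) - B = (727 - 2105) - 1*8187/4 = -1378 - 8187/4 = -13699/4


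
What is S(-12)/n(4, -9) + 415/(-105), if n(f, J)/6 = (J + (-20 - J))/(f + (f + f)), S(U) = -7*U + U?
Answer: -1171/105 ≈ -11.152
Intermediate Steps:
S(U) = -6*U
n(f, J) = -40/f (n(f, J) = 6*((J + (-20 - J))/(f + (f + f))) = 6*(-20/(f + 2*f)) = 6*(-20*1/(3*f)) = 6*(-20/(3*f)) = -40/f)
S(-12)/n(4, -9) + 415/(-105) = (-6*(-12))/((-40/4)) + 415/(-105) = 72/((-40*¼)) + 415*(-1/105) = 72/(-10) - 83/21 = 72*(-⅒) - 83/21 = -36/5 - 83/21 = -1171/105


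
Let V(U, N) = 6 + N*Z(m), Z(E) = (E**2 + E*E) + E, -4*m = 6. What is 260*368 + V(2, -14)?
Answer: 95644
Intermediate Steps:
m = -3/2 (m = -1/4*6 = -3/2 ≈ -1.5000)
Z(E) = E + 2*E**2 (Z(E) = (E**2 + E**2) + E = 2*E**2 + E = E + 2*E**2)
V(U, N) = 6 + 3*N (V(U, N) = 6 + N*(-3*(1 + 2*(-3/2))/2) = 6 + N*(-3*(1 - 3)/2) = 6 + N*(-3/2*(-2)) = 6 + N*3 = 6 + 3*N)
260*368 + V(2, -14) = 260*368 + (6 + 3*(-14)) = 95680 + (6 - 42) = 95680 - 36 = 95644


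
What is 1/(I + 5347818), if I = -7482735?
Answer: -1/2134917 ≈ -4.6840e-7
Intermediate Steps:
1/(I + 5347818) = 1/(-7482735 + 5347818) = 1/(-2134917) = -1/2134917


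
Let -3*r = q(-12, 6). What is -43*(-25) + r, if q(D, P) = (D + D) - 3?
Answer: 1084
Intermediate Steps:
q(D, P) = -3 + 2*D (q(D, P) = 2*D - 3 = -3 + 2*D)
r = 9 (r = -(-3 + 2*(-12))/3 = -(-3 - 24)/3 = -1/3*(-27) = 9)
-43*(-25) + r = -43*(-25) + 9 = 1075 + 9 = 1084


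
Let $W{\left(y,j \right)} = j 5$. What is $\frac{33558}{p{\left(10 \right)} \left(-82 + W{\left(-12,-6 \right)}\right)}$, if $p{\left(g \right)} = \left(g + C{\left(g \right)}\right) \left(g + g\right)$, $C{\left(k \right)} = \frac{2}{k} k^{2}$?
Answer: $- \frac{799}{1600} \approx -0.49937$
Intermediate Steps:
$W{\left(y,j \right)} = 5 j$
$C{\left(k \right)} = 2 k$
$p{\left(g \right)} = 6 g^{2}$ ($p{\left(g \right)} = \left(g + 2 g\right) \left(g + g\right) = 3 g 2 g = 6 g^{2}$)
$\frac{33558}{p{\left(10 \right)} \left(-82 + W{\left(-12,-6 \right)}\right)} = \frac{33558}{6 \cdot 10^{2} \left(-82 + 5 \left(-6\right)\right)} = \frac{33558}{6 \cdot 100 \left(-82 - 30\right)} = \frac{33558}{600 \left(-112\right)} = \frac{33558}{-67200} = 33558 \left(- \frac{1}{67200}\right) = - \frac{799}{1600}$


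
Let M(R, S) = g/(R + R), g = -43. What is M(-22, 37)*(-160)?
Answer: -1720/11 ≈ -156.36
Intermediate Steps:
M(R, S) = -43/(2*R) (M(R, S) = -43/(R + R) = -43*1/(2*R) = -43/(2*R))
M(-22, 37)*(-160) = -43/2/(-22)*(-160) = -43/2*(-1/22)*(-160) = (43/44)*(-160) = -1720/11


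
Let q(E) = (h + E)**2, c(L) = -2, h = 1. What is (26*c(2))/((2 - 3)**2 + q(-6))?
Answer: -2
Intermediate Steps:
q(E) = (1 + E)**2
(26*c(2))/((2 - 3)**2 + q(-6)) = (26*(-2))/((2 - 3)**2 + (1 - 6)**2) = -52/((-1)**2 + (-5)**2) = -52/(1 + 25) = -52/26 = -52*1/26 = -2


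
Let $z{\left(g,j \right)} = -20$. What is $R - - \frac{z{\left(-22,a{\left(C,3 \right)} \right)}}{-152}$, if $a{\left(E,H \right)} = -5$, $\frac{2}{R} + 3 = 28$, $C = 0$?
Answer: $\frac{201}{950} \approx 0.21158$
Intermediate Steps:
$R = \frac{2}{25}$ ($R = \frac{2}{-3 + 28} = \frac{2}{25} \approx 0.08$)
$R - - \frac{z{\left(-22,a{\left(C,3 \right)} \right)}}{-152} = \frac{2}{25} - - \frac{-20}{-152} = \frac{2}{25} - - \frac{\left(-20\right) \left(-1\right)}{152} = \frac{2}{25} - \left(-1\right) \frac{5}{38} = \frac{2}{25} - - \frac{5}{38} = \frac{2}{25} + \frac{5}{38} = \frac{201}{950}$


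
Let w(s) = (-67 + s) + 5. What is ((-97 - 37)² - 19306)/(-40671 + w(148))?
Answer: 270/8117 ≈ 0.033264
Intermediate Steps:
w(s) = -62 + s
((-97 - 37)² - 19306)/(-40671 + w(148)) = ((-97 - 37)² - 19306)/(-40671 + (-62 + 148)) = ((-134)² - 19306)/(-40671 + 86) = (17956 - 19306)/(-40585) = -1350*(-1/40585) = 270/8117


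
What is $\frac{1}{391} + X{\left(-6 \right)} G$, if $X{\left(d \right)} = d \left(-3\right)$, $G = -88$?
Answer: $- \frac{619343}{391} \approx -1584.0$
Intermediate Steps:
$X{\left(d \right)} = - 3 d$
$\frac{1}{391} + X{\left(-6 \right)} G = \frac{1}{391} + \left(-3\right) \left(-6\right) \left(-88\right) = \frac{1}{391} + 18 \left(-88\right) = \frac{1}{391} - 1584 = - \frac{619343}{391}$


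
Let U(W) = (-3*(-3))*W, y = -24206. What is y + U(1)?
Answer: -24197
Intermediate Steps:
U(W) = 9*W
y + U(1) = -24206 + 9*1 = -24206 + 9 = -24197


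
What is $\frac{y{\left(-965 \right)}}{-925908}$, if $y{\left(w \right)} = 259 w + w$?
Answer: $\frac{62725}{231477} \approx 0.27098$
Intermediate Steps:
$y{\left(w \right)} = 260 w$
$\frac{y{\left(-965 \right)}}{-925908} = \frac{260 \left(-965\right)}{-925908} = \left(-250900\right) \left(- \frac{1}{925908}\right) = \frac{62725}{231477}$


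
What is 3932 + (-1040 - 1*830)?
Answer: 2062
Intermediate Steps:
3932 + (-1040 - 1*830) = 3932 + (-1040 - 830) = 3932 - 1870 = 2062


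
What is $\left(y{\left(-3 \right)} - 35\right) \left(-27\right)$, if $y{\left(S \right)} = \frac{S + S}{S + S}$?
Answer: $918$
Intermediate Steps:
$y{\left(S \right)} = 1$ ($y{\left(S \right)} = \frac{2 S}{2 S} = 2 S \frac{1}{2 S} = 1$)
$\left(y{\left(-3 \right)} - 35\right) \left(-27\right) = \left(1 - 35\right) \left(-27\right) = \left(-34\right) \left(-27\right) = 918$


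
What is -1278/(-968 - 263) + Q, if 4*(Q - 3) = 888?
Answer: 278253/1231 ≈ 226.04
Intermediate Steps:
Q = 225 (Q = 3 + (¼)*888 = 3 + 222 = 225)
-1278/(-968 - 263) + Q = -1278/(-968 - 263) + 225 = -1278/(-1231) + 225 = -1278*(-1/1231) + 225 = 1278/1231 + 225 = 278253/1231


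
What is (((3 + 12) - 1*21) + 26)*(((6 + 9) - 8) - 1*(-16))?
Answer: 460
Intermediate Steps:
(((3 + 12) - 1*21) + 26)*(((6 + 9) - 8) - 1*(-16)) = ((15 - 21) + 26)*((15 - 8) + 16) = (-6 + 26)*(7 + 16) = 20*23 = 460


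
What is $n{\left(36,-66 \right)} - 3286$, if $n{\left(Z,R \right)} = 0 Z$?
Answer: $-3286$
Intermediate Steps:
$n{\left(Z,R \right)} = 0$
$n{\left(36,-66 \right)} - 3286 = 0 - 3286 = -3286$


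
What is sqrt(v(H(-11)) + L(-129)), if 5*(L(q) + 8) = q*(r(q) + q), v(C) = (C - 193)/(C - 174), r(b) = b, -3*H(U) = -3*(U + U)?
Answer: sqrt(32582535)/70 ≈ 81.544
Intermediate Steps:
H(U) = 2*U (H(U) = -(-1)*(U + U) = -(-1)*2*U = -(-2)*U = 2*U)
v(C) = (-193 + C)/(-174 + C)
L(q) = -8 + 2*q**2/5 (L(q) = -8 + (q*(q + q))/5 = -8 + (q*(2*q))/5 = -8 + (2*q**2)/5 = -8 + 2*q**2/5)
sqrt(v(H(-11)) + L(-129)) = sqrt((-193 + 2*(-11))/(-174 + 2*(-11)) + (-8 + (2/5)*(-129)**2)) = sqrt((-193 - 22)/(-174 - 22) + (-8 + (2/5)*16641)) = sqrt(-215/(-196) + (-8 + 33282/5)) = sqrt(-1/196*(-215) + 33242/5) = sqrt(215/196 + 33242/5) = sqrt(6516507/980) = sqrt(32582535)/70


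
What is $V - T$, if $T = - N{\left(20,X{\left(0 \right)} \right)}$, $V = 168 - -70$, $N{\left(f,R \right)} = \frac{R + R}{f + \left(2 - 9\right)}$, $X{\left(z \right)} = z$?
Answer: $238$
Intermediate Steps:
$N{\left(f,R \right)} = \frac{2 R}{-7 + f}$ ($N{\left(f,R \right)} = \frac{2 R}{f + \left(2 - 9\right)} = \frac{2 R}{f - 7} = \frac{2 R}{-7 + f}$)
$V = 238$ ($V = 168 + 70 = 238$)
$T = 0$ ($T = - \frac{2 \cdot 0}{-7 + 20} = - \frac{2 \cdot 0}{13} = \left(-1\right) 0 = 0$)
$V - T = 238 - 0 = 238 + 0 = 238$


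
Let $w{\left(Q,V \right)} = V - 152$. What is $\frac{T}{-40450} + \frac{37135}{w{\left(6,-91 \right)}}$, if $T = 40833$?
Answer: $- \frac{1512033169}{9829350} \approx -153.83$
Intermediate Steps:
$w{\left(Q,V \right)} = -152 + V$
$\frac{T}{-40450} + \frac{37135}{w{\left(6,-91 \right)}} = \frac{40833}{-40450} + \frac{37135}{-152 - 91} = 40833 \left(- \frac{1}{40450}\right) + \frac{37135}{-243} = - \frac{40833}{40450} + 37135 \left(- \frac{1}{243}\right) = - \frac{40833}{40450} - \frac{37135}{243} = - \frac{1512033169}{9829350}$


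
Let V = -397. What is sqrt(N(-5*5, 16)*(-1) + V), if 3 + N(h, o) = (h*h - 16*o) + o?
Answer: I*sqrt(779) ≈ 27.911*I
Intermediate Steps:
N(h, o) = -3 + h**2 - 15*o (N(h, o) = -3 + ((h*h - 16*o) + o) = -3 + ((h**2 - 16*o) + o) = -3 + (h**2 - 15*o) = -3 + h**2 - 15*o)
sqrt(N(-5*5, 16)*(-1) + V) = sqrt((-3 + (-5*5)**2 - 15*16)*(-1) - 397) = sqrt((-3 + (-25)**2 - 240)*(-1) - 397) = sqrt((-3 + 625 - 240)*(-1) - 397) = sqrt(382*(-1) - 397) = sqrt(-382 - 397) = sqrt(-779) = I*sqrt(779)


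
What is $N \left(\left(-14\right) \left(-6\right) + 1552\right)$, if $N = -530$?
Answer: $-867080$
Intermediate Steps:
$N \left(\left(-14\right) \left(-6\right) + 1552\right) = - 530 \left(\left(-14\right) \left(-6\right) + 1552\right) = - 530 \left(84 + 1552\right) = \left(-530\right) 1636 = -867080$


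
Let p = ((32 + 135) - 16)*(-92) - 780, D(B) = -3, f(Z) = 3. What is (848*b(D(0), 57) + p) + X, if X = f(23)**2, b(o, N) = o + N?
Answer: 31129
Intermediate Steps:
b(o, N) = N + o
p = -14672 (p = (167 - 16)*(-92) - 780 = 151*(-92) - 780 = -13892 - 780 = -14672)
X = 9 (X = 3**2 = 9)
(848*b(D(0), 57) + p) + X = (848*(57 - 3) - 14672) + 9 = (848*54 - 14672) + 9 = (45792 - 14672) + 9 = 31120 + 9 = 31129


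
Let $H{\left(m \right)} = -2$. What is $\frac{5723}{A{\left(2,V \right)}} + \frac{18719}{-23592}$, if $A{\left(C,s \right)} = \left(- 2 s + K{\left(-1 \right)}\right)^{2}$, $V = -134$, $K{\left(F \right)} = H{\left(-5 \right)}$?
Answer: $- \frac{297366137}{417318888} \approx -0.71256$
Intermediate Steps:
$K{\left(F \right)} = -2$
$A{\left(C,s \right)} = \left(-2 - 2 s\right)^{2}$ ($A{\left(C,s \right)} = \left(- 2 s - 2\right)^{2} = \left(-2 - 2 s\right)^{2}$)
$\frac{5723}{A{\left(2,V \right)}} + \frac{18719}{-23592} = \frac{5723}{4 \left(1 - 134\right)^{2}} + \frac{18719}{-23592} = \frac{5723}{4 \left(-133\right)^{2}} + 18719 \left(- \frac{1}{23592}\right) = \frac{5723}{4 \cdot 17689} - \frac{18719}{23592} = \frac{5723}{70756} - \frac{18719}{23592} = - \frac{297366137}{417318888}$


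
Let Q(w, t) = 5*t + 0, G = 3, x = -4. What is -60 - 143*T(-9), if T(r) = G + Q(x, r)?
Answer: 5946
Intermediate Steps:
Q(w, t) = 5*t
T(r) = 3 + 5*r
-60 - 143*T(-9) = -60 - 143*(3 + 5*(-9)) = -60 - 143*(3 - 45) = -60 - 143*(-42) = -60 + 6006 = 5946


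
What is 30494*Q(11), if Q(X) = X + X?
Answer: 670868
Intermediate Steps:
Q(X) = 2*X
30494*Q(11) = 30494*(2*11) = 30494*22 = 670868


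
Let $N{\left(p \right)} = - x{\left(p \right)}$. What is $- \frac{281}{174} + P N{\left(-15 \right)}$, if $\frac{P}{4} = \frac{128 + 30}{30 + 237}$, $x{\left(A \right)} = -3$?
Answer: $\frac{84959}{15486} \approx 5.4862$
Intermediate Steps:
$N{\left(p \right)} = 3$ ($N{\left(p \right)} = \left(-1\right) \left(-3\right) = 3$)
$P = \frac{632}{267}$ ($P = 4 \frac{128 + 30}{30 + 237} = 4 \cdot \frac{158}{267} = \frac{632}{267} \approx 2.367$)
$- \frac{281}{174} + P N{\left(-15 \right)} = - \frac{281}{174} + \frac{632}{267} \cdot 3 = \left(-281\right) \frac{1}{174} + \frac{632}{89} = - \frac{281}{174} + \frac{632}{89} = \frac{84959}{15486}$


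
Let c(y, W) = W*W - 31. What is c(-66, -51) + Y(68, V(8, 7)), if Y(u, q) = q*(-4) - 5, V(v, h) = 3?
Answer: 2553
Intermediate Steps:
c(y, W) = -31 + W² (c(y, W) = W² - 31 = -31 + W²)
Y(u, q) = -5 - 4*q (Y(u, q) = -4*q - 5 = -5 - 4*q)
c(-66, -51) + Y(68, V(8, 7)) = (-31 + (-51)²) + (-5 - 4*3) = (-31 + 2601) + (-5 - 12) = 2570 - 17 = 2553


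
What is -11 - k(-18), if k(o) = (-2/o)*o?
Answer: -9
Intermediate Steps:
k(o) = -2
-11 - k(-18) = -11 - 1*(-2) = -11 + 2 = -9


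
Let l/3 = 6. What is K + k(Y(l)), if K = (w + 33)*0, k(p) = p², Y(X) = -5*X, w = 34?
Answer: 8100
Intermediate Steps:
l = 18 (l = 3*6 = 18)
K = 0 (K = (34 + 33)*0 = 67*0 = 0)
K + k(Y(l)) = 0 + (-5*18)² = 0 + (-90)² = 0 + 8100 = 8100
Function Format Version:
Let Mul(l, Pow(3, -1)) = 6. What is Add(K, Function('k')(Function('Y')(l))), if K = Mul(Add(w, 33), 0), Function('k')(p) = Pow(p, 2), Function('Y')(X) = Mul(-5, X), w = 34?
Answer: 8100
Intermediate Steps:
l = 18 (l = Mul(3, 6) = 18)
K = 0 (K = Mul(Add(34, 33), 0) = Mul(67, 0) = 0)
Add(K, Function('k')(Function('Y')(l))) = Add(0, Pow(Mul(-5, 18), 2)) = Add(0, Pow(-90, 2)) = Add(0, 8100) = 8100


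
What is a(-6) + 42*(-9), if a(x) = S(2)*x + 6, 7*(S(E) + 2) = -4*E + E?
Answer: -2484/7 ≈ -354.86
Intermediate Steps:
S(E) = -2 - 3*E/7 (S(E) = -2 + (-4*E + E)/7 = -2 + (-3*E)/7 = -2 - 3*E/7)
a(x) = 6 - 20*x/7 (a(x) = (-2 - 3/7*2)*x + 6 = (-2 - 6/7)*x + 6 = -20*x/7 + 6 = 6 - 20*x/7)
a(-6) + 42*(-9) = (6 - 20/7*(-6)) + 42*(-9) = (6 + 120/7) - 378 = 162/7 - 378 = -2484/7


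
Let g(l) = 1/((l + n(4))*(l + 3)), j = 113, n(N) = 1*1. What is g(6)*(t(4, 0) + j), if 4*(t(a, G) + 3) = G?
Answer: 110/63 ≈ 1.7460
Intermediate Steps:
t(a, G) = -3 + G/4
n(N) = 1
g(l) = 1/((1 + l)*(3 + l)) (g(l) = 1/((l + 1)*(l + 3)) = 1/((1 + l)*(3 + l)))
g(6)*(t(4, 0) + j) = ((-3 + (¼)*0) + 113)/(3 + 6² + 4*6) = ((-3 + 0) + 113)/(3 + 36 + 24) = (-3 + 113)/63 = (1/63)*110 = 110/63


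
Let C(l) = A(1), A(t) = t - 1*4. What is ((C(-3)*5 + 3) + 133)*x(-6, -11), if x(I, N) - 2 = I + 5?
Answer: 121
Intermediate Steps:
x(I, N) = 7 + I (x(I, N) = 2 + (I + 5) = 2 + (5 + I) = 7 + I)
A(t) = -4 + t (A(t) = t - 4 = -4 + t)
C(l) = -3 (C(l) = -4 + 1 = -3)
((C(-3)*5 + 3) + 133)*x(-6, -11) = ((-3*5 + 3) + 133)*(7 - 6) = ((-15 + 3) + 133)*1 = (-12 + 133)*1 = 121*1 = 121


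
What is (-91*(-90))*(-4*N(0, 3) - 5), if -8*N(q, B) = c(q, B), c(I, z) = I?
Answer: -40950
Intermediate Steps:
N(q, B) = -q/8
(-91*(-90))*(-4*N(0, 3) - 5) = (-91*(-90))*(-(-1)*0/2 - 5) = 8190*(-4*0 - 5) = 8190*(0 - 5) = 8190*(-5) = -40950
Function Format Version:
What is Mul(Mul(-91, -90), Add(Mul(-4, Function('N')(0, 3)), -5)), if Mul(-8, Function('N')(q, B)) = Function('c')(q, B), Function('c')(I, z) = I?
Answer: -40950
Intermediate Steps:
Function('N')(q, B) = Mul(Rational(-1, 8), q)
Mul(Mul(-91, -90), Add(Mul(-4, Function('N')(0, 3)), -5)) = Mul(Mul(-91, -90), Add(Mul(-4, Mul(Rational(-1, 8), 0)), -5)) = Mul(8190, Add(Mul(-4, 0), -5)) = Mul(8190, Add(0, -5)) = Mul(8190, -5) = -40950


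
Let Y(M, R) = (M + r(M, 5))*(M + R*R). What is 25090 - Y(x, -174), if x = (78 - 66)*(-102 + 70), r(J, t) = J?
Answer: 22982146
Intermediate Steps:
x = -384 (x = 12*(-32) = -384)
Y(M, R) = 2*M*(M + R**2) (Y(M, R) = (M + M)*(M + R*R) = (2*M)*(M + R**2) = 2*M*(M + R**2))
25090 - Y(x, -174) = 25090 - 2*(-384)*(-384 + (-174)**2) = 25090 - 2*(-384)*(-384 + 30276) = 25090 - 2*(-384)*29892 = 25090 - 1*(-22957056) = 25090 + 22957056 = 22982146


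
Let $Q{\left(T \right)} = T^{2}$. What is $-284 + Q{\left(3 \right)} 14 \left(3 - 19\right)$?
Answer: $-2300$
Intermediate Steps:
$-284 + Q{\left(3 \right)} 14 \left(3 - 19\right) = -284 + 3^{2} \cdot 14 \left(3 - 19\right) = -284 + 9 \cdot 14 \left(-16\right) = -284 + 9 \left(-224\right) = -284 - 2016 = -2300$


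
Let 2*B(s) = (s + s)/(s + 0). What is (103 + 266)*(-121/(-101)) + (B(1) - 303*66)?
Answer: -1975048/101 ≈ -19555.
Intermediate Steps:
B(s) = 1 (B(s) = ((s + s)/(s + 0))/2 = ((2*s)/s)/2 = (½)*2 = 1)
(103 + 266)*(-121/(-101)) + (B(1) - 303*66) = (103 + 266)*(-121/(-101)) + (1 - 303*66) = 369*(-121*(-1/101)) + (1 - 19998) = 369*(121/101) - 19997 = 44649/101 - 19997 = -1975048/101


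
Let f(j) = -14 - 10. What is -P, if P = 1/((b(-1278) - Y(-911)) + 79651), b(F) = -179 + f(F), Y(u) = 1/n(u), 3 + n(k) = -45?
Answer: -48/3813505 ≈ -1.2587e-5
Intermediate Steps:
f(j) = -24
n(k) = -48 (n(k) = -3 - 45 = -48)
Y(u) = -1/48 (Y(u) = 1/(-48) = -1/48)
b(F) = -203 (b(F) = -179 - 24 = -203)
P = 48/3813505 (P = 1/((-203 - 1*(-1/48)) + 79651) = 1/((-203 + 1/48) + 79651) = 1/(-9743/48 + 79651) = 1/(3813505/48) = 48/3813505 ≈ 1.2587e-5)
-P = -1*48/3813505 = -48/3813505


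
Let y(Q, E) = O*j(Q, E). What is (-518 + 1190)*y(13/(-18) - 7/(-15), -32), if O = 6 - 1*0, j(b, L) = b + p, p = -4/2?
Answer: -45472/5 ≈ -9094.4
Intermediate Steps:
p = -2 (p = -4*½ = -2)
j(b, L) = -2 + b (j(b, L) = b - 2 = -2 + b)
O = 6 (O = 6 + 0 = 6)
y(Q, E) = -12 + 6*Q (y(Q, E) = 6*(-2 + Q) = -12 + 6*Q)
(-518 + 1190)*y(13/(-18) - 7/(-15), -32) = (-518 + 1190)*(-12 + 6*(13/(-18) - 7/(-15))) = 672*(-12 + 6*(13*(-1/18) - 7*(-1/15))) = 672*(-12 + 6*(-13/18 + 7/15)) = 672*(-12 + 6*(-23/90)) = 672*(-12 - 23/15) = 672*(-203/15) = -45472/5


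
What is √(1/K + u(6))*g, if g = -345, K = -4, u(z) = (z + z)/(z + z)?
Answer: -345*√3/2 ≈ -298.78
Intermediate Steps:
u(z) = 1 (u(z) = (2*z)/((2*z)) = (2*z)*(1/(2*z)) = 1)
√(1/K + u(6))*g = √(1/(-4) + 1)*(-345) = √(-¼ + 1)*(-345) = √(¾)*(-345) = (√3/2)*(-345) = -345*√3/2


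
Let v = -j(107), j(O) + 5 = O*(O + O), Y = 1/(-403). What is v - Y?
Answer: -9225878/403 ≈ -22893.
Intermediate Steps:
Y = -1/403 ≈ -0.0024814
j(O) = -5 + 2*O² (j(O) = -5 + O*(O + O) = -5 + O*(2*O) = -5 + 2*O²)
v = -22893 (v = -(-5 + 2*107²) = -(-5 + 2*11449) = -(-5 + 22898) = -1*22893 = -22893)
v - Y = -22893 - 1*(-1/403) = -22893 + 1/403 = -9225878/403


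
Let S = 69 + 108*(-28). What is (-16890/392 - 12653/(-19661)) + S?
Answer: -11550815137/3853556 ≈ -2997.4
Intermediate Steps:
S = -2955 (S = 69 - 3024 = -2955)
(-16890/392 - 12653/(-19661)) + S = (-16890/392 - 12653/(-19661)) - 2955 = (-16890*1/392 - 12653*(-1/19661)) - 2955 = (-8445/196 + 12653/19661) - 2955 = -163557157/3853556 - 2955 = -11550815137/3853556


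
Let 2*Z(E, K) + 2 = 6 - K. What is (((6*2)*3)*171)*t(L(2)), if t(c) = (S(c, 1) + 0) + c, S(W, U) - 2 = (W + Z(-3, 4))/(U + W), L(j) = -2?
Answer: 12312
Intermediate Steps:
Z(E, K) = 2 - K/2 (Z(E, K) = -1 + (6 - K)/2 = -1 + (3 - K/2) = 2 - K/2)
S(W, U) = 2 + W/(U + W) (S(W, U) = 2 + (W + (2 - ½*4))/(U + W) = 2 + (W + (2 - 2))/(U + W) = 2 + (W + 0)/(U + W) = 2 + W/(U + W))
t(c) = c + (2 + 3*c)/(1 + c) (t(c) = ((2*1 + 3*c)/(1 + c) + 0) + c = ((2 + 3*c)/(1 + c) + 0) + c = (2 + 3*c)/(1 + c) + c = c + (2 + 3*c)/(1 + c))
(((6*2)*3)*171)*t(L(2)) = (((6*2)*3)*171)*((2 + (-2)² + 4*(-2))/(1 - 2)) = ((12*3)*171)*((2 + 4 - 8)/(-1)) = (36*171)*(-1*(-2)) = 6156*2 = 12312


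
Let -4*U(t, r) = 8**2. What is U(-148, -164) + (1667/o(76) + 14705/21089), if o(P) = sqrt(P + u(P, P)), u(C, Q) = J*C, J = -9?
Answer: -322719/21089 - 1667*I*sqrt(38)/152 ≈ -15.303 - 67.606*I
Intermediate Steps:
u(C, Q) = -9*C
U(t, r) = -16 (U(t, r) = -1/4*8**2 = -1/4*64 = -16)
o(P) = 2*sqrt(2)*sqrt(-P) (o(P) = sqrt(P - 9*P) = sqrt(-8*P) = 2*sqrt(2)*sqrt(-P))
U(-148, -164) + (1667/o(76) + 14705/21089) = -16 + (1667/((2*sqrt(2)*sqrt(-1*76))) + 14705/21089) = -16 + (1667/((2*sqrt(2)*sqrt(-76))) + 14705*(1/21089)) = -16 + (1667/((2*sqrt(2)*(2*I*sqrt(19)))) + 14705/21089) = -16 + (1667/((4*I*sqrt(38))) + 14705/21089) = -16 + (1667*(-I*sqrt(38)/152) + 14705/21089) = -16 + (-1667*I*sqrt(38)/152 + 14705/21089) = -16 + (14705/21089 - 1667*I*sqrt(38)/152) = -322719/21089 - 1667*I*sqrt(38)/152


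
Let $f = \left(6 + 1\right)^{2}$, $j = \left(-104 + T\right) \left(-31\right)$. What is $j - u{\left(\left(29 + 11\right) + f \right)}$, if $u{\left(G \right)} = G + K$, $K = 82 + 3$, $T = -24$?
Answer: $3794$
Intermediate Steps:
$j = 3968$ ($j = \left(-104 - 24\right) \left(-31\right) = \left(-128\right) \left(-31\right) = 3968$)
$f = 49$ ($f = 7^{2} = 49$)
$K = 85$
$u{\left(G \right)} = 85 + G$ ($u{\left(G \right)} = G + 85 = 85 + G$)
$j - u{\left(\left(29 + 11\right) + f \right)} = 3968 - \left(85 + \left(\left(29 + 11\right) + 49\right)\right) = 3968 - \left(85 + \left(40 + 49\right)\right) = 3968 - \left(85 + 89\right) = 3968 - 174 = 3794$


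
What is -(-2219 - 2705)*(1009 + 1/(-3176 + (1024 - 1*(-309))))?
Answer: 9156601464/1843 ≈ 4.9683e+6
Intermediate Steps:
-(-2219 - 2705)*(1009 + 1/(-3176 + (1024 - 1*(-309)))) = -(-4924)*(1009 + 1/(-3176 + (1024 + 309))) = -(-4924)*(1009 + 1/(-3176 + 1333)) = -(-4924)*(1009 + 1/(-1843)) = -(-4924)*(1009 - 1/1843) = -(-4924)*1859586/1843 = -1*(-9156601464/1843) = 9156601464/1843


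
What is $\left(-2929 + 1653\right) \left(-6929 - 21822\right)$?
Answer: $36686276$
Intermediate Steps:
$\left(-2929 + 1653\right) \left(-6929 - 21822\right) = \left(-1276\right) \left(-28751\right) = 36686276$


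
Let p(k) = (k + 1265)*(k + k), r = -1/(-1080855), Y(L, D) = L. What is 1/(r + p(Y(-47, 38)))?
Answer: -1080855/123749250659 ≈ -8.7342e-6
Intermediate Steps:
r = 1/1080855 (r = -1*(-1/1080855) = 1/1080855 ≈ 9.2519e-7)
p(k) = 2*k*(1265 + k) (p(k) = (1265 + k)*(2*k) = 2*k*(1265 + k))
1/(r + p(Y(-47, 38))) = 1/(1/1080855 + 2*(-47)*(1265 - 47)) = 1/(1/1080855 + 2*(-47)*1218) = 1/(1/1080855 - 114492) = 1/(-123749250659/1080855) = -1080855/123749250659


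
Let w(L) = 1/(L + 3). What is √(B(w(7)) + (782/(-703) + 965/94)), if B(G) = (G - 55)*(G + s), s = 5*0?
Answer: √399956051481/330410 ≈ 1.9140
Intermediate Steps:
s = 0
w(L) = 1/(3 + L)
B(G) = G*(-55 + G) (B(G) = (G - 55)*(G + 0) = (-55 + G)*G = G*(-55 + G))
√(B(w(7)) + (782/(-703) + 965/94)) = √((-55 + 1/(3 + 7))/(3 + 7) + (782/(-703) + 965/94)) = √((-55 + 1/10)/10 + (782*(-1/703) + 965*(1/94))) = √((-55 + ⅒)/10 + (-782/703 + 965/94)) = √((⅒)*(-549/10) + 604887/66082) = √(-549/100 + 604887/66082) = √(12104841/3304100) = √399956051481/330410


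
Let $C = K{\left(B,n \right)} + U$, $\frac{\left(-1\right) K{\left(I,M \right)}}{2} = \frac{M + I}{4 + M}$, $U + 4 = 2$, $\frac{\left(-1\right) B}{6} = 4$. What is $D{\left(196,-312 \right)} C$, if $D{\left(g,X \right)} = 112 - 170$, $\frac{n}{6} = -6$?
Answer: $\frac{667}{2} \approx 333.5$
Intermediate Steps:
$B = -24$ ($B = \left(-6\right) 4 = -24$)
$n = -36$ ($n = 6 \left(-6\right) = -36$)
$U = -2$ ($U = -4 + 2 = -2$)
$K{\left(I,M \right)} = - \frac{2 \left(I + M\right)}{4 + M}$ ($K{\left(I,M \right)} = - 2 \frac{M + I}{4 + M} = - 2 \frac{I + M}{4 + M} = - \frac{2 \left(I + M\right)}{4 + M}$)
$C = - \frac{23}{4}$ ($C = \frac{2 \left(\left(-1\right) \left(-24\right) - -36\right)}{4 - 36} - 2 = \frac{2 \left(24 + 36\right)}{-32} - 2 = 2 \left(- \frac{1}{32}\right) 60 - 2 = - \frac{15}{4} - 2 = - \frac{23}{4} \approx -5.75$)
$D{\left(g,X \right)} = -58$ ($D{\left(g,X \right)} = 112 - 170 = -58$)
$D{\left(196,-312 \right)} C = \left(-58\right) \left(- \frac{23}{4}\right) = \frac{667}{2}$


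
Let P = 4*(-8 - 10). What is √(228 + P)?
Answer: 2*√39 ≈ 12.490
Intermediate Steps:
P = -72 (P = 4*(-18) = -72)
√(228 + P) = √(228 - 72) = √156 = 2*√39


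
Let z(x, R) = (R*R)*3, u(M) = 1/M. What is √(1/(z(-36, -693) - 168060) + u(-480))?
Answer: I*√5397071034030/50907480 ≈ 0.045635*I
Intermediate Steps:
z(x, R) = 3*R² (z(x, R) = R²*3 = 3*R²)
√(1/(z(-36, -693) - 168060) + u(-480)) = √(1/(3*(-693)² - 168060) + 1/(-480)) = √(1/(3*480249 - 168060) - 1/480) = √(1/(1440747 - 168060) - 1/480) = √(1/1272687 - 1/480) = √(-424069/203629920) = I*√5397071034030/50907480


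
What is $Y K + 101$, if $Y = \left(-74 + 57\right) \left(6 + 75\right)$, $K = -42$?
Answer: $57935$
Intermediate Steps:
$Y = -1377$ ($Y = \left(-17\right) 81 = -1377$)
$Y K + 101 = \left(-1377\right) \left(-42\right) + 101 = 57834 + 101 = 57935$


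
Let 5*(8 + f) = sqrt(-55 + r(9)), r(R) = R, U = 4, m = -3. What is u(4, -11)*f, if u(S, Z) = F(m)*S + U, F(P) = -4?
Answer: 96 - 12*I*sqrt(46)/5 ≈ 96.0 - 16.278*I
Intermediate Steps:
f = -8 + I*sqrt(46)/5 (f = -8 + sqrt(-55 + 9)/5 = -8 + sqrt(-46)/5 = -8 + (I*sqrt(46))/5 = -8 + I*sqrt(46)/5 ≈ -8.0 + 1.3565*I)
u(S, Z) = 4 - 4*S (u(S, Z) = -4*S + 4 = 4 - 4*S)
u(4, -11)*f = (4 - 4*4)*(-8 + I*sqrt(46)/5) = (4 - 16)*(-8 + I*sqrt(46)/5) = -12*(-8 + I*sqrt(46)/5) = 96 - 12*I*sqrt(46)/5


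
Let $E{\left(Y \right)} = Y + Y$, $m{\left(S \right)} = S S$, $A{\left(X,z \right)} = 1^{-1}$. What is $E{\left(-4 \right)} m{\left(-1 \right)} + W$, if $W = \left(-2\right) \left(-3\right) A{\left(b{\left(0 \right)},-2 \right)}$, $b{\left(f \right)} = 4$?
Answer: $-2$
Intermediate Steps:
$A{\left(X,z \right)} = 1$
$m{\left(S \right)} = S^{2}$
$E{\left(Y \right)} = 2 Y$
$W = 6$ ($W = \left(-2\right) \left(-3\right) 1 = 6 \cdot 1 = 6$)
$E{\left(-4 \right)} m{\left(-1 \right)} + W = 2 \left(-4\right) \left(-1\right)^{2} + 6 = \left(-8\right) 1 + 6 = -8 + 6 = -2$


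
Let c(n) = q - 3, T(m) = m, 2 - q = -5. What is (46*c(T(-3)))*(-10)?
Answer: -1840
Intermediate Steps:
q = 7 (q = 2 - 1*(-5) = 2 + 5 = 7)
c(n) = 4 (c(n) = 7 - 3 = 4)
(46*c(T(-3)))*(-10) = (46*4)*(-10) = 184*(-10) = -1840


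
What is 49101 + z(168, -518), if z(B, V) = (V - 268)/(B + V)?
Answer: 8593068/175 ≈ 49103.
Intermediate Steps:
z(B, V) = (-268 + V)/(B + V)
49101 + z(168, -518) = 49101 + (-268 - 518)/(168 - 518) = 49101 - 786/(-350) = 49101 - 1/350*(-786) = 49101 + 393/175 = 8593068/175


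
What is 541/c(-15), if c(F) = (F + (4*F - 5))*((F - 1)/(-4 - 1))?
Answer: -541/256 ≈ -2.1133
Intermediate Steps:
c(F) = (-5 + 5*F)*(⅕ - F/5) (c(F) = (F + (-5 + 4*F))*((-1 + F)/(-5)) = (-5 + 5*F)*((-1 + F)*(-⅕)) = (-5 + 5*F)*(⅕ - F/5))
541/c(-15) = 541/(-1 - 1*(-15)² + 2*(-15)) = 541/(-1 - 1*225 - 30) = 541/(-1 - 225 - 30) = 541/(-256) = 541*(-1/256) = -541/256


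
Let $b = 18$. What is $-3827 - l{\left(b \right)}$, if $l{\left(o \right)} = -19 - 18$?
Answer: $-3790$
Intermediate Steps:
$l{\left(o \right)} = -37$
$-3827 - l{\left(b \right)} = -3827 - -37 = -3827 + 37 = -3790$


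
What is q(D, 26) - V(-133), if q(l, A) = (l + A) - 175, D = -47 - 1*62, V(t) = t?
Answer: -125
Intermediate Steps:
D = -109 (D = -47 - 62 = -109)
q(l, A) = -175 + A + l (q(l, A) = (A + l) - 175 = -175 + A + l)
q(D, 26) - V(-133) = (-175 + 26 - 109) - 1*(-133) = -258 + 133 = -125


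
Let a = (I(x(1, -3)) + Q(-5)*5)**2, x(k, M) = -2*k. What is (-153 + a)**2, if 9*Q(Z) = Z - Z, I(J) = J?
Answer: 22201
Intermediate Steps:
Q(Z) = 0 (Q(Z) = (Z - Z)/9 = (1/9)*0 = 0)
a = 4 (a = (-2*1 + 0*5)**2 = (-2 + 0)**2 = (-2)**2 = 4)
(-153 + a)**2 = (-153 + 4)**2 = (-149)**2 = 22201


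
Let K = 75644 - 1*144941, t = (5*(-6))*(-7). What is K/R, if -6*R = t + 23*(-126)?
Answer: -69297/448 ≈ -154.68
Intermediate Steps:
t = 210 (t = -30*(-7) = 210)
K = -69297 (K = 75644 - 144941 = -69297)
R = 448 (R = -(210 + 23*(-126))/6 = -(210 - 2898)/6 = -⅙*(-2688) = 448)
K/R = -69297/448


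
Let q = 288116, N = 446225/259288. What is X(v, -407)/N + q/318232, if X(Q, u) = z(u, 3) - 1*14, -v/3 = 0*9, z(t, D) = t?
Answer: -8652429869859/35500768550 ≈ -243.73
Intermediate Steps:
N = 446225/259288 (N = 446225*(1/259288) = 446225/259288 ≈ 1.7210)
v = 0 (v = -0*9 = -3*0 = 0)
X(Q, u) = -14 + u (X(Q, u) = u - 1*14 = u - 14 = -14 + u)
X(v, -407)/N + q/318232 = (-14 - 407)/(446225/259288) + 288116/318232 = -421*259288/446225 + 288116*(1/318232) = -109160248/446225 + 72029/79558 = -8652429869859/35500768550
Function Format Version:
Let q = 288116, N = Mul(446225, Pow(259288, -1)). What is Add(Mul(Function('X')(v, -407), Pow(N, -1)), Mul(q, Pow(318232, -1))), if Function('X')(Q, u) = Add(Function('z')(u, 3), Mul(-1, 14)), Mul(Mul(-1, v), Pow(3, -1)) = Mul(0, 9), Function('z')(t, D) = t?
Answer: Rational(-8652429869859, 35500768550) ≈ -243.73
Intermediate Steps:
N = Rational(446225, 259288) (N = Mul(446225, Rational(1, 259288)) = Rational(446225, 259288) ≈ 1.7210)
v = 0 (v = Mul(-3, Mul(0, 9)) = Mul(-3, 0) = 0)
Function('X')(Q, u) = Add(-14, u) (Function('X')(Q, u) = Add(u, Mul(-1, 14)) = Add(u, -14) = Add(-14, u))
Add(Mul(Function('X')(v, -407), Pow(N, -1)), Mul(q, Pow(318232, -1))) = Add(Mul(Add(-14, -407), Pow(Rational(446225, 259288), -1)), Mul(288116, Pow(318232, -1))) = Add(Mul(-421, Rational(259288, 446225)), Mul(288116, Rational(1, 318232))) = Add(Rational(-109160248, 446225), Rational(72029, 79558)) = Rational(-8652429869859, 35500768550)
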